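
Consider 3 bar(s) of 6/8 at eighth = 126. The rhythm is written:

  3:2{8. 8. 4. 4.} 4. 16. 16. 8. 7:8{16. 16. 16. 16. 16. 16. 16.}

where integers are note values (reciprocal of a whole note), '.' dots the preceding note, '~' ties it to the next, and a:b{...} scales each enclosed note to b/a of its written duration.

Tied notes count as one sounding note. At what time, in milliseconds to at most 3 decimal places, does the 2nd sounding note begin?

1. 0.0ms @ 0 + 476.19ms (1)
2. 476.19ms @ 1 + 476.19ms (1)
3. 952.381ms @ 2 + 952.381ms (2)
4. 1904.762ms @ 4 + 952.381ms (2)
5. 2857.143ms @ 6 + 1428.571ms (3)
6. 4285.714ms @ 9 + 357.143ms (3/4)
7. 4642.857ms @ 39/4 + 357.143ms (3/4)
8. 5000.0ms @ 21/2 + 714.286ms (3/2)
9. 5714.286ms @ 12 + 408.163ms (6/7)
10. 6122.449ms @ 90/7 + 408.163ms (6/7)
11. 6530.612ms @ 96/7 + 408.163ms (6/7)
12. 6938.776ms @ 102/7 + 408.163ms (6/7)
13. 7346.939ms @ 108/7 + 408.163ms (6/7)
14. 7755.102ms @ 114/7 + 408.163ms (6/7)
15. 8163.265ms @ 120/7 + 408.163ms (6/7)

note 2 onset = 1b = 476.19ms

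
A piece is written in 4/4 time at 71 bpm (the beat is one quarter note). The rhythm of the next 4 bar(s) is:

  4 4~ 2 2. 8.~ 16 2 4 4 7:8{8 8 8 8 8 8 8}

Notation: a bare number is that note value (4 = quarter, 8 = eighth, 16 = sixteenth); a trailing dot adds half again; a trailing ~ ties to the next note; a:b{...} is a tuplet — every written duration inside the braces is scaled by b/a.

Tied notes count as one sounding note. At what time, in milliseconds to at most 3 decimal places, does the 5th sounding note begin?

note 5 onset = 8b = 6760.563ms

1. 0.0ms @ 0 + 845.07ms (1)
2. 845.07ms @ 1 + 2535.211ms (3)
3. 3380.282ms @ 4 + 2535.211ms (3)
4. 5915.493ms @ 7 + 845.07ms (1)
5. 6760.563ms @ 8 + 1690.141ms (2)
6. 8450.704ms @ 10 + 845.07ms (1)
7. 9295.775ms @ 11 + 845.07ms (1)
8. 10140.845ms @ 12 + 482.897ms (4/7)
9. 10623.742ms @ 88/7 + 482.897ms (4/7)
10. 11106.64ms @ 92/7 + 482.897ms (4/7)
11. 11589.537ms @ 96/7 + 482.897ms (4/7)
12. 12072.435ms @ 100/7 + 482.897ms (4/7)
13. 12555.332ms @ 104/7 + 482.897ms (4/7)
14. 13038.229ms @ 108/7 + 482.897ms (4/7)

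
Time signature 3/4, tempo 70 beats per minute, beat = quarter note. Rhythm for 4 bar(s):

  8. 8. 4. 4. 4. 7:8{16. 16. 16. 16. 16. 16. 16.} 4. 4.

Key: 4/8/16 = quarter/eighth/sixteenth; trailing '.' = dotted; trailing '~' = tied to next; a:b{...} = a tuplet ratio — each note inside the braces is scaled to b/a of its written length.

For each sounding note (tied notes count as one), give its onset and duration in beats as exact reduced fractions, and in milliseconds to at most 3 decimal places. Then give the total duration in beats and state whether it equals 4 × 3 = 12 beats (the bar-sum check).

1) 0.0ms=0b +642.857ms=3/4b
2) 642.857ms=3/4b +642.857ms=3/4b
3) 1285.714ms=3/2b +1285.714ms=3/2b
4) 2571.429ms=3b +1285.714ms=3/2b
5) 3857.143ms=9/2b +1285.714ms=3/2b
6) 5142.857ms=6b +367.347ms=3/7b
7) 5510.204ms=45/7b +367.347ms=3/7b
8) 5877.551ms=48/7b +367.347ms=3/7b
9) 6244.898ms=51/7b +367.347ms=3/7b
10) 6612.245ms=54/7b +367.347ms=3/7b
11) 6979.592ms=57/7b +367.347ms=3/7b
12) 7346.939ms=60/7b +367.347ms=3/7b
13) 7714.286ms=9b +1285.714ms=3/2b
14) 9000.0ms=21/2b +1285.714ms=3/2b
Σ=12b of 12 (70bpm 3/4) — PASS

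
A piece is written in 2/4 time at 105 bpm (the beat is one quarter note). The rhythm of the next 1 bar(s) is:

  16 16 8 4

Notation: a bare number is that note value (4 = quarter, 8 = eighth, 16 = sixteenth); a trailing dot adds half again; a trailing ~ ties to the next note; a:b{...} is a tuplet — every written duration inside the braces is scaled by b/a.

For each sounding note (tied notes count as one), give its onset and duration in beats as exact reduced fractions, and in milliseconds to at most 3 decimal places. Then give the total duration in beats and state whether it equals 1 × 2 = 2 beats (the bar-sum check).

1) 0.0ms=0b +142.857ms=1/4b
2) 142.857ms=1/4b +142.857ms=1/4b
3) 285.714ms=1/2b +285.714ms=1/2b
4) 571.429ms=1b +571.429ms=1b
Σ=2b of 2 (105bpm 2/4) — PASS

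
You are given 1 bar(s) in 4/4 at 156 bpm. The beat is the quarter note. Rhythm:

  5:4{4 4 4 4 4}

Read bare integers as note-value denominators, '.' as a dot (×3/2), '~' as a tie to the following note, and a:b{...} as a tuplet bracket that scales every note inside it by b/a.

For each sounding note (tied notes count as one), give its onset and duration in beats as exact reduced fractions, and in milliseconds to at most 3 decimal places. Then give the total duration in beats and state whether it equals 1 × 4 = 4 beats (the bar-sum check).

1) 0.0ms=0b +307.692ms=4/5b
2) 307.692ms=4/5b +307.692ms=4/5b
3) 615.385ms=8/5b +307.692ms=4/5b
4) 923.077ms=12/5b +307.692ms=4/5b
5) 1230.769ms=16/5b +307.692ms=4/5b
Σ=4b of 4 (156bpm 4/4) — PASS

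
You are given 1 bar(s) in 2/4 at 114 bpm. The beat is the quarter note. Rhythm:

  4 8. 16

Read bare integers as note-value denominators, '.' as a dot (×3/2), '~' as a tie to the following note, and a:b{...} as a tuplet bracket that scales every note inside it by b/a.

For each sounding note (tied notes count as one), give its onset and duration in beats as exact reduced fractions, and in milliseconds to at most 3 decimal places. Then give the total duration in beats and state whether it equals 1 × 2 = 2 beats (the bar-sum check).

1) 0.0ms=0b +526.316ms=1b
2) 526.316ms=1b +394.737ms=3/4b
3) 921.053ms=7/4b +131.579ms=1/4b
Σ=2b of 2 (114bpm 2/4) — PASS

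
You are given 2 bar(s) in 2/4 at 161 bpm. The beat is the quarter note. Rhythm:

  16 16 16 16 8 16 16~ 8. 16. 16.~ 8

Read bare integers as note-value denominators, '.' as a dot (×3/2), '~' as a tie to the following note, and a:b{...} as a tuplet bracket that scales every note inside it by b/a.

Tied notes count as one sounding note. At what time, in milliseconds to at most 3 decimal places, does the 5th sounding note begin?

note 5 onset = 1b = 372.671ms

1. 0.0ms @ 0 + 93.168ms (1/4)
2. 93.168ms @ 1/4 + 93.168ms (1/4)
3. 186.335ms @ 1/2 + 93.168ms (1/4)
4. 279.503ms @ 3/4 + 93.168ms (1/4)
5. 372.671ms @ 1 + 186.335ms (1/2)
6. 559.006ms @ 3/2 + 93.168ms (1/4)
7. 652.174ms @ 7/4 + 372.671ms (1)
8. 1024.845ms @ 11/4 + 139.752ms (3/8)
9. 1164.596ms @ 25/8 + 326.087ms (7/8)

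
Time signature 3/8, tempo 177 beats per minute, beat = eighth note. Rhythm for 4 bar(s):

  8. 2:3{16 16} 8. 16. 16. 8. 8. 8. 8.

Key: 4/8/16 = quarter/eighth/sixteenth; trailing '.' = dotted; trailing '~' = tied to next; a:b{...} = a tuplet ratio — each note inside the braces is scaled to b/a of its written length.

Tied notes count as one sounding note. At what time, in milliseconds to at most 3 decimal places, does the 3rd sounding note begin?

note 3 onset = 9/4b = 762.712ms

1. 0.0ms @ 0 + 508.475ms (3/2)
2. 508.475ms @ 3/2 + 254.237ms (3/4)
3. 762.712ms @ 9/4 + 254.237ms (3/4)
4. 1016.949ms @ 3 + 508.475ms (3/2)
5. 1525.424ms @ 9/2 + 254.237ms (3/4)
6. 1779.661ms @ 21/4 + 254.237ms (3/4)
7. 2033.898ms @ 6 + 508.475ms (3/2)
8. 2542.373ms @ 15/2 + 508.475ms (3/2)
9. 3050.847ms @ 9 + 508.475ms (3/2)
10. 3559.322ms @ 21/2 + 508.475ms (3/2)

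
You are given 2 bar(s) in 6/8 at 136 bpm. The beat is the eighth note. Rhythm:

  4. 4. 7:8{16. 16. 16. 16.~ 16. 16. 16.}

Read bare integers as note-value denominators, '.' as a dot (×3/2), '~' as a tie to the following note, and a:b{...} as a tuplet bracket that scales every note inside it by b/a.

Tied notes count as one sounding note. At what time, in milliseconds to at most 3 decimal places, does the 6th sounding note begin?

1. 0.0ms @ 0 + 1323.529ms (3)
2. 1323.529ms @ 3 + 1323.529ms (3)
3. 2647.059ms @ 6 + 378.151ms (6/7)
4. 3025.21ms @ 48/7 + 378.151ms (6/7)
5. 3403.361ms @ 54/7 + 378.151ms (6/7)
6. 3781.513ms @ 60/7 + 756.303ms (12/7)
7. 4537.815ms @ 72/7 + 378.151ms (6/7)
8. 4915.966ms @ 78/7 + 378.151ms (6/7)

note 6 onset = 60/7b = 3781.513ms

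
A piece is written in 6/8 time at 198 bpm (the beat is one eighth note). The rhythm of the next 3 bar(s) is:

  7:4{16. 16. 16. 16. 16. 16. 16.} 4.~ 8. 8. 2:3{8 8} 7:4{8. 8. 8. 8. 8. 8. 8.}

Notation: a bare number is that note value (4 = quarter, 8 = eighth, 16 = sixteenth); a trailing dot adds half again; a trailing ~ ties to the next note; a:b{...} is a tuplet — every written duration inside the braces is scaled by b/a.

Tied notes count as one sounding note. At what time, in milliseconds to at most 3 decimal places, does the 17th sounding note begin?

1. 0.0ms @ 0 + 129.87ms (3/7)
2. 129.87ms @ 3/7 + 129.87ms (3/7)
3. 259.74ms @ 6/7 + 129.87ms (3/7)
4. 389.61ms @ 9/7 + 129.87ms (3/7)
5. 519.481ms @ 12/7 + 129.87ms (3/7)
6. 649.351ms @ 15/7 + 129.87ms (3/7)
7. 779.221ms @ 18/7 + 129.87ms (3/7)
8. 909.091ms @ 3 + 1363.636ms (9/2)
9. 2272.727ms @ 15/2 + 454.545ms (3/2)
10. 2727.273ms @ 9 + 454.545ms (3/2)
11. 3181.818ms @ 21/2 + 454.545ms (3/2)
12. 3636.364ms @ 12 + 259.74ms (6/7)
13. 3896.104ms @ 90/7 + 259.74ms (6/7)
14. 4155.844ms @ 96/7 + 259.74ms (6/7)
15. 4415.584ms @ 102/7 + 259.74ms (6/7)
16. 4675.325ms @ 108/7 + 259.74ms (6/7)
17. 4935.065ms @ 114/7 + 259.74ms (6/7)
18. 5194.805ms @ 120/7 + 259.74ms (6/7)

note 17 onset = 114/7b = 4935.065ms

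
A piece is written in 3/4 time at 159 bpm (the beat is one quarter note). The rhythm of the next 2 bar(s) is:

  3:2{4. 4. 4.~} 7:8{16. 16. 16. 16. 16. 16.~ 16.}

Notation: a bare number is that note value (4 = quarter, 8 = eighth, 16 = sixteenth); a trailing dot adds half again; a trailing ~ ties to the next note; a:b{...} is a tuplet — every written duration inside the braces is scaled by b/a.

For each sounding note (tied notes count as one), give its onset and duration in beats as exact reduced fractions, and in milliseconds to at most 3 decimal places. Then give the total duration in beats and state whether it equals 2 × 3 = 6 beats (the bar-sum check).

1) 0.0ms=0b +377.358ms=1b
2) 377.358ms=1b +377.358ms=1b
3) 754.717ms=2b +539.084ms=10/7b
4) 1293.801ms=24/7b +161.725ms=3/7b
5) 1455.526ms=27/7b +161.725ms=3/7b
6) 1617.251ms=30/7b +161.725ms=3/7b
7) 1778.976ms=33/7b +161.725ms=3/7b
8) 1940.701ms=36/7b +323.45ms=6/7b
Σ=6b of 6 (159bpm 3/4) — PASS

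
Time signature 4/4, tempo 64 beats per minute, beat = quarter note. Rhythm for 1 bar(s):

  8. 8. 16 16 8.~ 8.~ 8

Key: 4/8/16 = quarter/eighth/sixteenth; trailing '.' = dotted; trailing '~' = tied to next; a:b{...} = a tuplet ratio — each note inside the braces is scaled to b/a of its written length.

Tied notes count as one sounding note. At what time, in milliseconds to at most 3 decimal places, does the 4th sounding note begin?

note 4 onset = 7/4b = 1640.625ms

1. 0.0ms @ 0 + 703.125ms (3/4)
2. 703.125ms @ 3/4 + 703.125ms (3/4)
3. 1406.25ms @ 3/2 + 234.375ms (1/4)
4. 1640.625ms @ 7/4 + 234.375ms (1/4)
5. 1875.0ms @ 2 + 1875.0ms (2)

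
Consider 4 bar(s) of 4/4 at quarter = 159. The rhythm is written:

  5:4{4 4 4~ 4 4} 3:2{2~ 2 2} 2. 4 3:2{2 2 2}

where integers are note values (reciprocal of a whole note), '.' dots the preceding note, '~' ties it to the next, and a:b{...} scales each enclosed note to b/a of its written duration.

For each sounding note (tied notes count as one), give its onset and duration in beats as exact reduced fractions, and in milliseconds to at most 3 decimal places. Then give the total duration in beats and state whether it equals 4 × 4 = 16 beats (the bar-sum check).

1) 0.0ms=0b +301.887ms=4/5b
2) 301.887ms=4/5b +301.887ms=4/5b
3) 603.774ms=8/5b +603.774ms=8/5b
4) 1207.547ms=16/5b +301.887ms=4/5b
5) 1509.434ms=4b +1006.289ms=8/3b
6) 2515.723ms=20/3b +503.145ms=4/3b
7) 3018.868ms=8b +1132.075ms=3b
8) 4150.943ms=11b +377.358ms=1b
9) 4528.302ms=12b +503.145ms=4/3b
10) 5031.447ms=40/3b +503.145ms=4/3b
11) 5534.591ms=44/3b +503.145ms=4/3b
Σ=16b of 16 (159bpm 4/4) — PASS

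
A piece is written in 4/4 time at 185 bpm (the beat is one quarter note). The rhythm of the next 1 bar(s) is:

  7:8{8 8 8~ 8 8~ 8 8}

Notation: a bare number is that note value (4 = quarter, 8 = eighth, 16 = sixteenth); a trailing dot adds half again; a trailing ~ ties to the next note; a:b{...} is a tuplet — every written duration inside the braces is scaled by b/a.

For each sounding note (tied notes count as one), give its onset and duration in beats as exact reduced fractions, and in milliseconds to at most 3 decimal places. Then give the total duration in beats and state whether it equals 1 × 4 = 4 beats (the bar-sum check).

1) 0.0ms=0b +185.328ms=4/7b
2) 185.328ms=4/7b +185.328ms=4/7b
3) 370.656ms=8/7b +370.656ms=8/7b
4) 741.313ms=16/7b +370.656ms=8/7b
5) 1111.969ms=24/7b +185.328ms=4/7b
Σ=4b of 4 (185bpm 4/4) — PASS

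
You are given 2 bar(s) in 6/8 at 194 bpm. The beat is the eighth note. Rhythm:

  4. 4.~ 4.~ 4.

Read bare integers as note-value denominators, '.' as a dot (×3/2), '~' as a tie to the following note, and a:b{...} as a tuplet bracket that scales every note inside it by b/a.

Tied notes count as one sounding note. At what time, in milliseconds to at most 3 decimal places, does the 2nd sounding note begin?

1. 0.0ms @ 0 + 927.835ms (3)
2. 927.835ms @ 3 + 2783.505ms (9)

note 2 onset = 3b = 927.835ms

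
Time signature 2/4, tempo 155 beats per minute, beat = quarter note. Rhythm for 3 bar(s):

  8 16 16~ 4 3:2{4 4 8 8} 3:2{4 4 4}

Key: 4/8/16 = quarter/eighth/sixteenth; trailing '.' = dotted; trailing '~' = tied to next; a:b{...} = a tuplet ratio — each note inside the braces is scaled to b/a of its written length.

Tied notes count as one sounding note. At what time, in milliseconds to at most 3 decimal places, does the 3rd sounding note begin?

note 3 onset = 3/4b = 290.323ms

1. 0.0ms @ 0 + 193.548ms (1/2)
2. 193.548ms @ 1/2 + 96.774ms (1/4)
3. 290.323ms @ 3/4 + 483.871ms (5/4)
4. 774.194ms @ 2 + 258.065ms (2/3)
5. 1032.258ms @ 8/3 + 258.065ms (2/3)
6. 1290.323ms @ 10/3 + 129.032ms (1/3)
7. 1419.355ms @ 11/3 + 129.032ms (1/3)
8. 1548.387ms @ 4 + 258.065ms (2/3)
9. 1806.452ms @ 14/3 + 258.065ms (2/3)
10. 2064.516ms @ 16/3 + 258.065ms (2/3)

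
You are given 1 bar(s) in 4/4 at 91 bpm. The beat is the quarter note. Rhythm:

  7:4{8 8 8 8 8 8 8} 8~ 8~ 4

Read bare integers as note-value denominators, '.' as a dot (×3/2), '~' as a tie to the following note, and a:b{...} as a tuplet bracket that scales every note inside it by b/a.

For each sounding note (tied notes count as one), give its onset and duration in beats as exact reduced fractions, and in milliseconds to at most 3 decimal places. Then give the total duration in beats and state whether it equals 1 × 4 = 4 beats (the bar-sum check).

1) 0.0ms=0b +188.383ms=2/7b
2) 188.383ms=2/7b +188.383ms=2/7b
3) 376.766ms=4/7b +188.383ms=2/7b
4) 565.149ms=6/7b +188.383ms=2/7b
5) 753.532ms=8/7b +188.383ms=2/7b
6) 941.915ms=10/7b +188.383ms=2/7b
7) 1130.298ms=12/7b +188.383ms=2/7b
8) 1318.681ms=2b +1318.681ms=2b
Σ=4b of 4 (91bpm 4/4) — PASS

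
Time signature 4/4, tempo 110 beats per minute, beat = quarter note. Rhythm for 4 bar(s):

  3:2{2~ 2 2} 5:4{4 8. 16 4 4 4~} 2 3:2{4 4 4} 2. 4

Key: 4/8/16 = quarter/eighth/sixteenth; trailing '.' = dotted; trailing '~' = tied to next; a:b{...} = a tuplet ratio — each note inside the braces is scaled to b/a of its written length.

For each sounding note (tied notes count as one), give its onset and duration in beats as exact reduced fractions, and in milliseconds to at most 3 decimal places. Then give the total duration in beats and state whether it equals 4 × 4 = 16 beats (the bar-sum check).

1) 0.0ms=0b +1454.545ms=8/3b
2) 1454.545ms=8/3b +727.273ms=4/3b
3) 2181.818ms=4b +436.364ms=4/5b
4) 2618.182ms=24/5b +327.273ms=3/5b
5) 2945.455ms=27/5b +109.091ms=1/5b
6) 3054.545ms=28/5b +436.364ms=4/5b
7) 3490.909ms=32/5b +436.364ms=4/5b
8) 3927.273ms=36/5b +1527.273ms=14/5b
9) 5454.545ms=10b +363.636ms=2/3b
10) 5818.182ms=32/3b +363.636ms=2/3b
11) 6181.818ms=34/3b +363.636ms=2/3b
12) 6545.455ms=12b +1636.364ms=3b
13) 8181.818ms=15b +545.455ms=1b
Σ=16b of 16 (110bpm 4/4) — PASS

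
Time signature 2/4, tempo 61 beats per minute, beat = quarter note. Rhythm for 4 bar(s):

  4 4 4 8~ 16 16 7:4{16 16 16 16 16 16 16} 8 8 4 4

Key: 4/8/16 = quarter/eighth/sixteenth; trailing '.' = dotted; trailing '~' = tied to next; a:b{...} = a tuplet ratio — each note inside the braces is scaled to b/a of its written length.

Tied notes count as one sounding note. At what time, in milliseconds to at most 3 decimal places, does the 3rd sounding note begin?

1. 0.0ms @ 0 + 983.607ms (1)
2. 983.607ms @ 1 + 983.607ms (1)
3. 1967.213ms @ 2 + 983.607ms (1)
4. 2950.82ms @ 3 + 737.705ms (3/4)
5. 3688.525ms @ 15/4 + 245.902ms (1/4)
6. 3934.426ms @ 4 + 140.515ms (1/7)
7. 4074.941ms @ 29/7 + 140.515ms (1/7)
8. 4215.457ms @ 30/7 + 140.515ms (1/7)
9. 4355.972ms @ 31/7 + 140.515ms (1/7)
10. 4496.487ms @ 32/7 + 140.515ms (1/7)
11. 4637.002ms @ 33/7 + 140.515ms (1/7)
12. 4777.518ms @ 34/7 + 140.515ms (1/7)
13. 4918.033ms @ 5 + 491.803ms (1/2)
14. 5409.836ms @ 11/2 + 491.803ms (1/2)
15. 5901.639ms @ 6 + 983.607ms (1)
16. 6885.246ms @ 7 + 983.607ms (1)

note 3 onset = 2b = 1967.213ms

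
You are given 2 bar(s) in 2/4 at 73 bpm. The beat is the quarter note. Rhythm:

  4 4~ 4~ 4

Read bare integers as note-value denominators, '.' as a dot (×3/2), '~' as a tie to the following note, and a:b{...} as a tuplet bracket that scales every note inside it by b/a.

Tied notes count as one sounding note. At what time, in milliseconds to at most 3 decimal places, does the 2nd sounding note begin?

1. 0.0ms @ 0 + 821.918ms (1)
2. 821.918ms @ 1 + 2465.753ms (3)

note 2 onset = 1b = 821.918ms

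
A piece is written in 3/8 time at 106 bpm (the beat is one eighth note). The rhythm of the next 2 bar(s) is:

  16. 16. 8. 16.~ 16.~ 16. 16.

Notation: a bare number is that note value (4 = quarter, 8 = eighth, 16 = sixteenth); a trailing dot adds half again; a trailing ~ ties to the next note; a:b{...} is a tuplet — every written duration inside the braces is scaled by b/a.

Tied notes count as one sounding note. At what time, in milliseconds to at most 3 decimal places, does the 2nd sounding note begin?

1. 0.0ms @ 0 + 424.528ms (3/4)
2. 424.528ms @ 3/4 + 424.528ms (3/4)
3. 849.057ms @ 3/2 + 849.057ms (3/2)
4. 1698.113ms @ 3 + 1273.585ms (9/4)
5. 2971.698ms @ 21/4 + 424.528ms (3/4)

note 2 onset = 3/4b = 424.528ms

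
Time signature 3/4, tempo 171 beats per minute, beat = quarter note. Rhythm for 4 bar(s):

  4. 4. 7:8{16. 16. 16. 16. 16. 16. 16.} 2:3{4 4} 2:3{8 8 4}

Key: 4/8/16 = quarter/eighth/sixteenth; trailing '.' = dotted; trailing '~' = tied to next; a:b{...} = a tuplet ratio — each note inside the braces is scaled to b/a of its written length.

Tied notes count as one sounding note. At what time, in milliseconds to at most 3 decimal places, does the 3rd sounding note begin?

1. 0.0ms @ 0 + 526.316ms (3/2)
2. 526.316ms @ 3/2 + 526.316ms (3/2)
3. 1052.632ms @ 3 + 150.376ms (3/7)
4. 1203.008ms @ 24/7 + 150.376ms (3/7)
5. 1353.383ms @ 27/7 + 150.376ms (3/7)
6. 1503.759ms @ 30/7 + 150.376ms (3/7)
7. 1654.135ms @ 33/7 + 150.376ms (3/7)
8. 1804.511ms @ 36/7 + 150.376ms (3/7)
9. 1954.887ms @ 39/7 + 150.376ms (3/7)
10. 2105.263ms @ 6 + 526.316ms (3/2)
11. 2631.579ms @ 15/2 + 526.316ms (3/2)
12. 3157.895ms @ 9 + 263.158ms (3/4)
13. 3421.053ms @ 39/4 + 263.158ms (3/4)
14. 3684.211ms @ 21/2 + 526.316ms (3/2)

note 3 onset = 3b = 1052.632ms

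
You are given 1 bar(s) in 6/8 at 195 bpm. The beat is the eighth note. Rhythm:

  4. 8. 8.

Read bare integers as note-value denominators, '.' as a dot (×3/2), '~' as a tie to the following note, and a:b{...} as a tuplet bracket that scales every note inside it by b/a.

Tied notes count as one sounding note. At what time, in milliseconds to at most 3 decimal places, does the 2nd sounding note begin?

note 2 onset = 3b = 923.077ms

1. 0.0ms @ 0 + 923.077ms (3)
2. 923.077ms @ 3 + 461.538ms (3/2)
3. 1384.615ms @ 9/2 + 461.538ms (3/2)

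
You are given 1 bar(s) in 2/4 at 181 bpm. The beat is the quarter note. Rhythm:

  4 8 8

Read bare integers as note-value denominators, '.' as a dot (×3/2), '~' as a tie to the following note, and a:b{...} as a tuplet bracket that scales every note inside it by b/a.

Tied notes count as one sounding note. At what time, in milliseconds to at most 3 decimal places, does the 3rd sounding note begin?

note 3 onset = 3/2b = 497.238ms

1. 0.0ms @ 0 + 331.492ms (1)
2. 331.492ms @ 1 + 165.746ms (1/2)
3. 497.238ms @ 3/2 + 165.746ms (1/2)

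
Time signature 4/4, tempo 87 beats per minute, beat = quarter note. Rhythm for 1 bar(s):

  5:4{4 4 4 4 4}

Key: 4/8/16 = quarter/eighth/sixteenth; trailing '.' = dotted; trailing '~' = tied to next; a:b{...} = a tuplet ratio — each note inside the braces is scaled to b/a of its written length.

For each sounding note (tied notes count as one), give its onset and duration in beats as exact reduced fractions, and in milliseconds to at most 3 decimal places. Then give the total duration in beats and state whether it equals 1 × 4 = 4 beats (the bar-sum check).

1) 0.0ms=0b +551.724ms=4/5b
2) 551.724ms=4/5b +551.724ms=4/5b
3) 1103.448ms=8/5b +551.724ms=4/5b
4) 1655.172ms=12/5b +551.724ms=4/5b
5) 2206.897ms=16/5b +551.724ms=4/5b
Σ=4b of 4 (87bpm 4/4) — PASS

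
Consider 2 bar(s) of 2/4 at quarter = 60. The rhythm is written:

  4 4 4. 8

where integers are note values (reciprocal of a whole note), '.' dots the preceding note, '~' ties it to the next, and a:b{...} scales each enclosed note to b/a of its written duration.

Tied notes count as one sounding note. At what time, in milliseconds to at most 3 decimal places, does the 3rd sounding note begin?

1. 0.0ms @ 0 + 1000.0ms (1)
2. 1000.0ms @ 1 + 1000.0ms (1)
3. 2000.0ms @ 2 + 1500.0ms (3/2)
4. 3500.0ms @ 7/2 + 500.0ms (1/2)

note 3 onset = 2b = 2000.0ms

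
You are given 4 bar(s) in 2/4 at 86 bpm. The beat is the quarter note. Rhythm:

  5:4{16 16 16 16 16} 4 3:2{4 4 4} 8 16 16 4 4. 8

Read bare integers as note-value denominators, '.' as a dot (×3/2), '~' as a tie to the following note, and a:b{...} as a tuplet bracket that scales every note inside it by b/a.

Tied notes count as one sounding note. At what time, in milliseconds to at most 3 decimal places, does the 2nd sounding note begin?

note 2 onset = 1/5b = 139.535ms

1. 0.0ms @ 0 + 139.535ms (1/5)
2. 139.535ms @ 1/5 + 139.535ms (1/5)
3. 279.07ms @ 2/5 + 139.535ms (1/5)
4. 418.605ms @ 3/5 + 139.535ms (1/5)
5. 558.14ms @ 4/5 + 139.535ms (1/5)
6. 697.674ms @ 1 + 697.674ms (1)
7. 1395.349ms @ 2 + 465.116ms (2/3)
8. 1860.465ms @ 8/3 + 465.116ms (2/3)
9. 2325.581ms @ 10/3 + 465.116ms (2/3)
10. 2790.698ms @ 4 + 348.837ms (1/2)
11. 3139.535ms @ 9/2 + 174.419ms (1/4)
12. 3313.953ms @ 19/4 + 174.419ms (1/4)
13. 3488.372ms @ 5 + 697.674ms (1)
14. 4186.047ms @ 6 + 1046.512ms (3/2)
15. 5232.558ms @ 15/2 + 348.837ms (1/2)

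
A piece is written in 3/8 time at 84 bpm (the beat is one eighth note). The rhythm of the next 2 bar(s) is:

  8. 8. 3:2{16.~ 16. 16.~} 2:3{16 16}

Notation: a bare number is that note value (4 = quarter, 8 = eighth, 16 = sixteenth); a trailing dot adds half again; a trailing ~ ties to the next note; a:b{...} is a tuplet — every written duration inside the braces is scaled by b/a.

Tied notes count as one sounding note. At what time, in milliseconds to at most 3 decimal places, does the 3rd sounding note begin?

1. 0.0ms @ 0 + 1071.429ms (3/2)
2. 1071.429ms @ 3/2 + 1071.429ms (3/2)
3. 2142.857ms @ 3 + 714.286ms (1)
4. 2857.143ms @ 4 + 892.857ms (5/4)
5. 3750.0ms @ 21/4 + 535.714ms (3/4)

note 3 onset = 3b = 2142.857ms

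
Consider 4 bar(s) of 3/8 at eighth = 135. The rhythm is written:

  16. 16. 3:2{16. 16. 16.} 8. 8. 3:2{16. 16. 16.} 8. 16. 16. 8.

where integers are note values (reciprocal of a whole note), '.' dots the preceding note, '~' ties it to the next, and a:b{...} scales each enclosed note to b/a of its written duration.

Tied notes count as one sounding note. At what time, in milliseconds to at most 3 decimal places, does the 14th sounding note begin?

1. 0.0ms @ 0 + 333.333ms (3/4)
2. 333.333ms @ 3/4 + 333.333ms (3/4)
3. 666.667ms @ 3/2 + 222.222ms (1/2)
4. 888.889ms @ 2 + 222.222ms (1/2)
5. 1111.111ms @ 5/2 + 222.222ms (1/2)
6. 1333.333ms @ 3 + 666.667ms (3/2)
7. 2000.0ms @ 9/2 + 666.667ms (3/2)
8. 2666.667ms @ 6 + 222.222ms (1/2)
9. 2888.889ms @ 13/2 + 222.222ms (1/2)
10. 3111.111ms @ 7 + 222.222ms (1/2)
11. 3333.333ms @ 15/2 + 666.667ms (3/2)
12. 4000.0ms @ 9 + 333.333ms (3/4)
13. 4333.333ms @ 39/4 + 333.333ms (3/4)
14. 4666.667ms @ 21/2 + 666.667ms (3/2)

note 14 onset = 21/2b = 4666.667ms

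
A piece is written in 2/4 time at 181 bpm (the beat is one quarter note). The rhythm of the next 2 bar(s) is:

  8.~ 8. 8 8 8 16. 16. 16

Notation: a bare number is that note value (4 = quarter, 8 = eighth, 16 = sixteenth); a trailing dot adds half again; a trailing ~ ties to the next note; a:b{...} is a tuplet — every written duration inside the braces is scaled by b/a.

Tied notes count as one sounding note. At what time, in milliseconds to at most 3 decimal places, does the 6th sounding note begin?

1. 0.0ms @ 0 + 497.238ms (3/2)
2. 497.238ms @ 3/2 + 165.746ms (1/2)
3. 662.983ms @ 2 + 165.746ms (1/2)
4. 828.729ms @ 5/2 + 165.746ms (1/2)
5. 994.475ms @ 3 + 124.309ms (3/8)
6. 1118.785ms @ 27/8 + 124.309ms (3/8)
7. 1243.094ms @ 15/4 + 82.873ms (1/4)

note 6 onset = 27/8b = 1118.785ms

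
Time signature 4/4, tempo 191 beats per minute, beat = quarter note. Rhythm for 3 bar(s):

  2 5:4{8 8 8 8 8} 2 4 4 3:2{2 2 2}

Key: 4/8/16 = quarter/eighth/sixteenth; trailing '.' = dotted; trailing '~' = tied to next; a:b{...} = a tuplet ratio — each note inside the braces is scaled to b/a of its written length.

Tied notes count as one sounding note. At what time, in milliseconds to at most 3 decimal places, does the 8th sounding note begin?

1. 0.0ms @ 0 + 628.272ms (2)
2. 628.272ms @ 2 + 125.654ms (2/5)
3. 753.927ms @ 12/5 + 125.654ms (2/5)
4. 879.581ms @ 14/5 + 125.654ms (2/5)
5. 1005.236ms @ 16/5 + 125.654ms (2/5)
6. 1130.89ms @ 18/5 + 125.654ms (2/5)
7. 1256.545ms @ 4 + 628.272ms (2)
8. 1884.817ms @ 6 + 314.136ms (1)
9. 2198.953ms @ 7 + 314.136ms (1)
10. 2513.089ms @ 8 + 418.848ms (4/3)
11. 2931.937ms @ 28/3 + 418.848ms (4/3)
12. 3350.785ms @ 32/3 + 418.848ms (4/3)

note 8 onset = 6b = 1884.817ms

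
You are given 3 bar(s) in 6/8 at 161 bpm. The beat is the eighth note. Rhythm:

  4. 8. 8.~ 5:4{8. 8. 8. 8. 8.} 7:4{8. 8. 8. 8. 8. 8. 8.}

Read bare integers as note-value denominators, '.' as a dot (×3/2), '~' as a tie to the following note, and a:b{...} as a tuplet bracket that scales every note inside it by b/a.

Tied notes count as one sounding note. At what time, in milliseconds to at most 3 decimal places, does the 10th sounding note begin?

1. 0.0ms @ 0 + 1118.012ms (3)
2. 1118.012ms @ 3 + 559.006ms (3/2)
3. 1677.019ms @ 9/2 + 1006.211ms (27/10)
4. 2683.23ms @ 36/5 + 447.205ms (6/5)
5. 3130.435ms @ 42/5 + 447.205ms (6/5)
6. 3577.64ms @ 48/5 + 447.205ms (6/5)
7. 4024.845ms @ 54/5 + 447.205ms (6/5)
8. 4472.05ms @ 12 + 319.432ms (6/7)
9. 4791.482ms @ 90/7 + 319.432ms (6/7)
10. 5110.914ms @ 96/7 + 319.432ms (6/7)
11. 5430.346ms @ 102/7 + 319.432ms (6/7)
12. 5749.778ms @ 108/7 + 319.432ms (6/7)
13. 6069.21ms @ 114/7 + 319.432ms (6/7)
14. 6388.642ms @ 120/7 + 319.432ms (6/7)

note 10 onset = 96/7b = 5110.914ms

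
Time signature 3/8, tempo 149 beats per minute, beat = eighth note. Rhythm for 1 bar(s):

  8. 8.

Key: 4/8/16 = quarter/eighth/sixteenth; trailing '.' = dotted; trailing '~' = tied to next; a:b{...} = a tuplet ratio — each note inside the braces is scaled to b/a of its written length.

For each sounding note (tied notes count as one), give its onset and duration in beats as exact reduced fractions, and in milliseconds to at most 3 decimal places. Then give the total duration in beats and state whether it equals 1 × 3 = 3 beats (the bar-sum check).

1) 0.0ms=0b +604.027ms=3/2b
2) 604.027ms=3/2b +604.027ms=3/2b
Σ=3b of 3 (149bpm 3/8) — PASS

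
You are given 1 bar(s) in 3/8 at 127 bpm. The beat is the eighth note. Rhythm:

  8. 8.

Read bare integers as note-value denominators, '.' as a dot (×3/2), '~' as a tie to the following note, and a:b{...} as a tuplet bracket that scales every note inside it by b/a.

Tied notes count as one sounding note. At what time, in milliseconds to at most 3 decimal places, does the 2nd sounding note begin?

1. 0.0ms @ 0 + 708.661ms (3/2)
2. 708.661ms @ 3/2 + 708.661ms (3/2)

note 2 onset = 3/2b = 708.661ms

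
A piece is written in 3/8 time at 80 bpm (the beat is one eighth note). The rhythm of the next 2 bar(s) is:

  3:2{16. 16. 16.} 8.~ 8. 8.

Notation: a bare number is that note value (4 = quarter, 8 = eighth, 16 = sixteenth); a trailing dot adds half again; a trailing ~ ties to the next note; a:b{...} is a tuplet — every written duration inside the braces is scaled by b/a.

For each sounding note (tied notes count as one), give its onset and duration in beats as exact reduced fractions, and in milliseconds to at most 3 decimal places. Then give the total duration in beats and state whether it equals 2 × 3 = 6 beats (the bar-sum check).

1) 0.0ms=0b +375.0ms=1/2b
2) 375.0ms=1/2b +375.0ms=1/2b
3) 750.0ms=1b +375.0ms=1/2b
4) 1125.0ms=3/2b +2250.0ms=3b
5) 3375.0ms=9/2b +1125.0ms=3/2b
Σ=6b of 6 (80bpm 3/8) — PASS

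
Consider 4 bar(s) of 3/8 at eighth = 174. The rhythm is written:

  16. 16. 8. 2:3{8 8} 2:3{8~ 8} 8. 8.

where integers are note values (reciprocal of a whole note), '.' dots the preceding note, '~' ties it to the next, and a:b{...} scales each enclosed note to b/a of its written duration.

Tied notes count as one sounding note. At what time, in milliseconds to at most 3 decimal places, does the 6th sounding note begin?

1. 0.0ms @ 0 + 258.621ms (3/4)
2. 258.621ms @ 3/4 + 258.621ms (3/4)
3. 517.241ms @ 3/2 + 517.241ms (3/2)
4. 1034.483ms @ 3 + 517.241ms (3/2)
5. 1551.724ms @ 9/2 + 517.241ms (3/2)
6. 2068.966ms @ 6 + 1034.483ms (3)
7. 3103.448ms @ 9 + 517.241ms (3/2)
8. 3620.69ms @ 21/2 + 517.241ms (3/2)

note 6 onset = 6b = 2068.966ms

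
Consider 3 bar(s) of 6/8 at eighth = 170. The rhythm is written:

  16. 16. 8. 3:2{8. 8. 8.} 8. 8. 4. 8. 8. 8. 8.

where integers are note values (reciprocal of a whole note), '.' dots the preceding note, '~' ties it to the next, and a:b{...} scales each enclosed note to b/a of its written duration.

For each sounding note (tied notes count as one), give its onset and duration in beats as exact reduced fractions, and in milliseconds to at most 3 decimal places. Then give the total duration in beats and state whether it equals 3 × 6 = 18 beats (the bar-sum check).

1) 0.0ms=0b +264.706ms=3/4b
2) 264.706ms=3/4b +264.706ms=3/4b
3) 529.412ms=3/2b +529.412ms=3/2b
4) 1058.824ms=3b +352.941ms=1b
5) 1411.765ms=4b +352.941ms=1b
6) 1764.706ms=5b +352.941ms=1b
7) 2117.647ms=6b +529.412ms=3/2b
8) 2647.059ms=15/2b +529.412ms=3/2b
9) 3176.471ms=9b +1058.824ms=3b
10) 4235.294ms=12b +529.412ms=3/2b
11) 4764.706ms=27/2b +529.412ms=3/2b
12) 5294.118ms=15b +529.412ms=3/2b
13) 5823.529ms=33/2b +529.412ms=3/2b
Σ=18b of 18 (170bpm 6/8) — PASS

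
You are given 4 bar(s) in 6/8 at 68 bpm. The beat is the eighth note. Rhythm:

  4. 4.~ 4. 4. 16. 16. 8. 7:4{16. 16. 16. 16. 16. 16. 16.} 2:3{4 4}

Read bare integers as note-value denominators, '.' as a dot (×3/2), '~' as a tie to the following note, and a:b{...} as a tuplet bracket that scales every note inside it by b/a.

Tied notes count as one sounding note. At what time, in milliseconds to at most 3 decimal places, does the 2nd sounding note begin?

1. 0.0ms @ 0 + 2647.059ms (3)
2. 2647.059ms @ 3 + 5294.118ms (6)
3. 7941.176ms @ 9 + 2647.059ms (3)
4. 10588.235ms @ 12 + 661.765ms (3/4)
5. 11250.0ms @ 51/4 + 661.765ms (3/4)
6. 11911.765ms @ 27/2 + 1323.529ms (3/2)
7. 13235.294ms @ 15 + 378.151ms (3/7)
8. 13613.445ms @ 108/7 + 378.151ms (3/7)
9. 13991.597ms @ 111/7 + 378.151ms (3/7)
10. 14369.748ms @ 114/7 + 378.151ms (3/7)
11. 14747.899ms @ 117/7 + 378.151ms (3/7)
12. 15126.05ms @ 120/7 + 378.151ms (3/7)
13. 15504.202ms @ 123/7 + 378.151ms (3/7)
14. 15882.353ms @ 18 + 2647.059ms (3)
15. 18529.412ms @ 21 + 2647.059ms (3)

note 2 onset = 3b = 2647.059ms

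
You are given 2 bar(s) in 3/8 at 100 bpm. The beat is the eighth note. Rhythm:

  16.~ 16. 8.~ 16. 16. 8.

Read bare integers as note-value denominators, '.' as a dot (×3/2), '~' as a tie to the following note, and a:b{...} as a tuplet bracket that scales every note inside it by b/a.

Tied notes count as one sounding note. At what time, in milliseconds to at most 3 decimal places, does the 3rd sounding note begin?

1. 0.0ms @ 0 + 900.0ms (3/2)
2. 900.0ms @ 3/2 + 1350.0ms (9/4)
3. 2250.0ms @ 15/4 + 450.0ms (3/4)
4. 2700.0ms @ 9/2 + 900.0ms (3/2)

note 3 onset = 15/4b = 2250.0ms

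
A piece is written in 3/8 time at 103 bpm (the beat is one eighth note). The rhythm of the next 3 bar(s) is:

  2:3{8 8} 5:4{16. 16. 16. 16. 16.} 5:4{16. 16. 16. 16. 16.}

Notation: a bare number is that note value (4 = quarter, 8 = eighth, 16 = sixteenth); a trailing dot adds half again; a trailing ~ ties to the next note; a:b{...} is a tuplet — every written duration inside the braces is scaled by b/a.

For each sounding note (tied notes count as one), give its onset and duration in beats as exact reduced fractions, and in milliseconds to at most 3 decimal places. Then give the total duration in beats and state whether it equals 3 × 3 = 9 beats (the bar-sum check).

1) 0.0ms=0b +873.786ms=3/2b
2) 873.786ms=3/2b +873.786ms=3/2b
3) 1747.573ms=3b +349.515ms=3/5b
4) 2097.087ms=18/5b +349.515ms=3/5b
5) 2446.602ms=21/5b +349.515ms=3/5b
6) 2796.117ms=24/5b +349.515ms=3/5b
7) 3145.631ms=27/5b +349.515ms=3/5b
8) 3495.146ms=6b +349.515ms=3/5b
9) 3844.66ms=33/5b +349.515ms=3/5b
10) 4194.175ms=36/5b +349.515ms=3/5b
11) 4543.689ms=39/5b +349.515ms=3/5b
12) 4893.204ms=42/5b +349.515ms=3/5b
Σ=9b of 9 (103bpm 3/8) — PASS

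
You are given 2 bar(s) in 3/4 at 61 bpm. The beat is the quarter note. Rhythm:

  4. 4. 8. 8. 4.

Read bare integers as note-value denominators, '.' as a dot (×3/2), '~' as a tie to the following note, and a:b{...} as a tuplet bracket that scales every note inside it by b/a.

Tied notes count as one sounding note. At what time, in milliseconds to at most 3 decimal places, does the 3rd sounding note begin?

1. 0.0ms @ 0 + 1475.41ms (3/2)
2. 1475.41ms @ 3/2 + 1475.41ms (3/2)
3. 2950.82ms @ 3 + 737.705ms (3/4)
4. 3688.525ms @ 15/4 + 737.705ms (3/4)
5. 4426.23ms @ 9/2 + 1475.41ms (3/2)

note 3 onset = 3b = 2950.82ms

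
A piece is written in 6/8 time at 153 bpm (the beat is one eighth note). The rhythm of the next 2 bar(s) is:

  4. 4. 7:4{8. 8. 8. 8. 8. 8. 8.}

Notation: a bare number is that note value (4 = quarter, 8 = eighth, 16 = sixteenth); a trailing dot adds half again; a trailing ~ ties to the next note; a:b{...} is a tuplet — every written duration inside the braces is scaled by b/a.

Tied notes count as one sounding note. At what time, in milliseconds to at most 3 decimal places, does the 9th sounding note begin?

note 9 onset = 78/7b = 4369.748ms

1. 0.0ms @ 0 + 1176.471ms (3)
2. 1176.471ms @ 3 + 1176.471ms (3)
3. 2352.941ms @ 6 + 336.134ms (6/7)
4. 2689.076ms @ 48/7 + 336.134ms (6/7)
5. 3025.21ms @ 54/7 + 336.134ms (6/7)
6. 3361.345ms @ 60/7 + 336.134ms (6/7)
7. 3697.479ms @ 66/7 + 336.134ms (6/7)
8. 4033.613ms @ 72/7 + 336.134ms (6/7)
9. 4369.748ms @ 78/7 + 336.134ms (6/7)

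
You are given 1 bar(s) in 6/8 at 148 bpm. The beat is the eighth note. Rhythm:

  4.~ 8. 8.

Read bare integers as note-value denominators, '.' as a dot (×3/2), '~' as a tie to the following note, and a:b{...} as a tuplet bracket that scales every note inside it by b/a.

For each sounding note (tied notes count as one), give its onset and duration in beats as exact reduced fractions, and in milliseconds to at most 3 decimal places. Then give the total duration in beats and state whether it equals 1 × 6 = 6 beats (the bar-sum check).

1) 0.0ms=0b +1824.324ms=9/2b
2) 1824.324ms=9/2b +608.108ms=3/2b
Σ=6b of 6 (148bpm 6/8) — PASS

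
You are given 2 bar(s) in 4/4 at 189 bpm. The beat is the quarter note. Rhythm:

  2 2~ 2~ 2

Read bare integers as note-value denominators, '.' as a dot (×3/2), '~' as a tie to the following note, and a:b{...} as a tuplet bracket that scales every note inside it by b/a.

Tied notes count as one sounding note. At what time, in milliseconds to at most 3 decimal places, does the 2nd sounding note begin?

note 2 onset = 2b = 634.921ms

1. 0.0ms @ 0 + 634.921ms (2)
2. 634.921ms @ 2 + 1904.762ms (6)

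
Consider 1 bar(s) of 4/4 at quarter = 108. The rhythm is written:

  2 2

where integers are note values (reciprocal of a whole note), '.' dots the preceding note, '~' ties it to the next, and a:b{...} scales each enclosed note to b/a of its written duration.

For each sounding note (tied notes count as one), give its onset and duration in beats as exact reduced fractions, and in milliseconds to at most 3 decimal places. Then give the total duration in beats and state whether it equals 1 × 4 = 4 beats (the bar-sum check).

1) 0.0ms=0b +1111.111ms=2b
2) 1111.111ms=2b +1111.111ms=2b
Σ=4b of 4 (108bpm 4/4) — PASS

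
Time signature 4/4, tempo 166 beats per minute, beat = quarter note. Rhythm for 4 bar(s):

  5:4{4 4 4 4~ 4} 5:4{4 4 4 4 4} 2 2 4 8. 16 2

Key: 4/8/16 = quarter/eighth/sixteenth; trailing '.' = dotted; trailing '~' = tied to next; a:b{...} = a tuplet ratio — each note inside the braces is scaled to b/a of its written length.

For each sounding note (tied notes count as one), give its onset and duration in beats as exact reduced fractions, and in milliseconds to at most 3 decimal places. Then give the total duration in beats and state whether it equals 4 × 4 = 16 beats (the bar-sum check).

1) 0.0ms=0b +289.157ms=4/5b
2) 289.157ms=4/5b +289.157ms=4/5b
3) 578.313ms=8/5b +289.157ms=4/5b
4) 867.47ms=12/5b +578.313ms=8/5b
5) 1445.783ms=4b +289.157ms=4/5b
6) 1734.94ms=24/5b +289.157ms=4/5b
7) 2024.096ms=28/5b +289.157ms=4/5b
8) 2313.253ms=32/5b +289.157ms=4/5b
9) 2602.41ms=36/5b +289.157ms=4/5b
10) 2891.566ms=8b +722.892ms=2b
11) 3614.458ms=10b +722.892ms=2b
12) 4337.349ms=12b +361.446ms=1b
13) 4698.795ms=13b +271.084ms=3/4b
14) 4969.88ms=55/4b +90.361ms=1/4b
15) 5060.241ms=14b +722.892ms=2b
Σ=16b of 16 (166bpm 4/4) — PASS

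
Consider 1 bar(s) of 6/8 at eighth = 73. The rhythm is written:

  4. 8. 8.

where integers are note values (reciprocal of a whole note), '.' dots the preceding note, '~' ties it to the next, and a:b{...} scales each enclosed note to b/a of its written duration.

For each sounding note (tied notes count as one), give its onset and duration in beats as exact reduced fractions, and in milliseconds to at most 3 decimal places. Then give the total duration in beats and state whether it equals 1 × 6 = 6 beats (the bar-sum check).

1) 0.0ms=0b +2465.753ms=3b
2) 2465.753ms=3b +1232.877ms=3/2b
3) 3698.63ms=9/2b +1232.877ms=3/2b
Σ=6b of 6 (73bpm 6/8) — PASS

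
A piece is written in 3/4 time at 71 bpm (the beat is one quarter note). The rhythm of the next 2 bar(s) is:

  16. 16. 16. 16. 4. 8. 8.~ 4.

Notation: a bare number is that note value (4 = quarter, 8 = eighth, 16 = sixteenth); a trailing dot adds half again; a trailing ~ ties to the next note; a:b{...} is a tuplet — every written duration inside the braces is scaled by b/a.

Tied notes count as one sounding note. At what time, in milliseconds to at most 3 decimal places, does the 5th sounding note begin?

1. 0.0ms @ 0 + 316.901ms (3/8)
2. 316.901ms @ 3/8 + 316.901ms (3/8)
3. 633.803ms @ 3/4 + 316.901ms (3/8)
4. 950.704ms @ 9/8 + 316.901ms (3/8)
5. 1267.606ms @ 3/2 + 1267.606ms (3/2)
6. 2535.211ms @ 3 + 633.803ms (3/4)
7. 3169.014ms @ 15/4 + 1901.408ms (9/4)

note 5 onset = 3/2b = 1267.606ms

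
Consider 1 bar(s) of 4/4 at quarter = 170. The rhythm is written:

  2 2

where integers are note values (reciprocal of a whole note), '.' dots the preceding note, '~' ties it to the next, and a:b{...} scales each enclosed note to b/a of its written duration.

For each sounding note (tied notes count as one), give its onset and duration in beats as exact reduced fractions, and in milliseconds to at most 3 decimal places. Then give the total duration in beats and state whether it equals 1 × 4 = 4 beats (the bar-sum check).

1) 0.0ms=0b +705.882ms=2b
2) 705.882ms=2b +705.882ms=2b
Σ=4b of 4 (170bpm 4/4) — PASS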